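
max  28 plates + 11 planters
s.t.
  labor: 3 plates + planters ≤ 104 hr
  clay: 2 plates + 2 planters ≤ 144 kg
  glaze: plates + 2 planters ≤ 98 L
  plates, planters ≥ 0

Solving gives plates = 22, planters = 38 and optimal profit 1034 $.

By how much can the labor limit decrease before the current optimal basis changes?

55

Binding constraints: labor, glaze. The basis is B = [[3,1],[1,2]] with det 5.
Per unit decrease in labor, x* moves by d = (-0.4, 0.2).
The basis stays optimal until plates reaches 0; allowable decrease = 55 hr.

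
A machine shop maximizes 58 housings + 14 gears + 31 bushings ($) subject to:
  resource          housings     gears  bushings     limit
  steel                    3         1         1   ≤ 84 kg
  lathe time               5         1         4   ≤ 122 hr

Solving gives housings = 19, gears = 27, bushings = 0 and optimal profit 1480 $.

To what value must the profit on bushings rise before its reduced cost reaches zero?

38

Both steel and lathe time are binding at x*.
The binding rows give the dual system: 3·y_steel + 5·y_lathe time = 58 and 1·y_steel + 1·y_lathe time = 14.
Solving: y_steel = 6, y_lathe time = 8.
bushings enters the basis when its profit ≥ yᵀa₃ = 6·1 + 8·4 = 38.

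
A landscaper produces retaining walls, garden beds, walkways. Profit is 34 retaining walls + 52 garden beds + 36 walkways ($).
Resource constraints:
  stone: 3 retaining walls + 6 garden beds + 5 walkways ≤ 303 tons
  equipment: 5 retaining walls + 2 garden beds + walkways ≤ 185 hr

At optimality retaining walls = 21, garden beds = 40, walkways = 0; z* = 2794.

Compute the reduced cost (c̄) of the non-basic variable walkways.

Both stone and equipment are binding at x*.
Dual feasibility on the basic columns requires 3·y_stone + 5·y_equipment = 34, 6·y_stone + 2·y_equipment = 52.
→ y_stone = 8 and y_equipment = 2.
Reduced cost of walkways: c₃ − yᵀa₃ = 36 − (8·5 + 2·1) = 36 − 42 = -6.

-6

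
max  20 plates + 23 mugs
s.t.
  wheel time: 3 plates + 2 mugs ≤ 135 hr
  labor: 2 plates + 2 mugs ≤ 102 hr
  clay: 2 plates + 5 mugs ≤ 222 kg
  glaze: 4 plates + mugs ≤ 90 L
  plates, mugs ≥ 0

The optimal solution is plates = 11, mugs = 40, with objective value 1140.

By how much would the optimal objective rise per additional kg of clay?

1

At the optimum: wheel time uses 113 of 135 (slack = 22); labor uses 102 of 102 (binding); clay uses 222 of 222 (binding); glaze uses 84 of 90 (slack = 6).
Since wheel time, glaze are not tight, their duals are 0.
From A_Bᵀ y = c: 2·y_labor + 2·y_clay = 20; 2·y_labor + 5·y_clay = 23.
This yields shadow prices y_labor = 9, y_clay = 1.
Shadow price of clay = 1.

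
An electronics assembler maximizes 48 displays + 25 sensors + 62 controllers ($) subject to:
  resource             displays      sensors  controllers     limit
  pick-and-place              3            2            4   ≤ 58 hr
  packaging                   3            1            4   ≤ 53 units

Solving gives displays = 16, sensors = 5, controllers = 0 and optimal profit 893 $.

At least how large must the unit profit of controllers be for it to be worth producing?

64

At the optimum: pick-and-place uses 58 of 58 (binding); packaging uses 53 of 53 (binding).
The binding rows give the dual system: 3·y_pick-and-place + 3·y_packaging = 48 and 2·y_pick-and-place + 1·y_packaging = 25.
This yields shadow prices y_pick-and-place = 9, y_packaging = 7.
controllers enters the basis when its profit ≥ yᵀa₃ = 9·4 + 7·4 = 64.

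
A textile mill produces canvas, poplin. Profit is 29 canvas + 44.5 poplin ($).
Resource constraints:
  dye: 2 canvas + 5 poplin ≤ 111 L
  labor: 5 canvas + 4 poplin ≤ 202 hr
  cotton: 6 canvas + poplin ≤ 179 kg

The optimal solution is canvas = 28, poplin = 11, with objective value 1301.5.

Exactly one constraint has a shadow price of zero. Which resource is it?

dye: 111/111 (binding)
labor: 184/202 (slack 18)
cotton: 179/179 (binding)
By complementary slackness, a constraint with positive slack has shadow price 0 → labor.

labor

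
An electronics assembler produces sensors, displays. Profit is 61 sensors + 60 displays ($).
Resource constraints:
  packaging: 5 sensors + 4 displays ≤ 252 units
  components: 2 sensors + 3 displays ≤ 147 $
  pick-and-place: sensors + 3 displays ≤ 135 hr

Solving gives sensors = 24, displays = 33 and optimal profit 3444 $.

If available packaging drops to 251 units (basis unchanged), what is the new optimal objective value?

3435

Binding: packaging and components. Non-binding: pick-and-place (12 unused).
By complementary slackness, y = 0 for the non-binding constraint.
From A_Bᵀ y = c: 5·y_packaging + 2·y_components = 61; 4·y_packaging + 3·y_components = 60.
Solving: y_packaging = 9, y_components = 8.
Δz = y_packaging·Δb = 9 × (-1) = -9, so new z* = 3444 − 9 = 3435.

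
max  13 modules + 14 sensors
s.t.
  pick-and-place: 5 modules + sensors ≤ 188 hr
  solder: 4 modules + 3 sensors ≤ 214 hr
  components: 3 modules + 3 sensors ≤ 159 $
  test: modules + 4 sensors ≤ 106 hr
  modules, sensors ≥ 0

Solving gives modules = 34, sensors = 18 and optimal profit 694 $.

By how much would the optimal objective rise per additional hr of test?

Check each constraint at x*: pick-and-place 188/188 (tight); solder 190/214 (slack 24); components 156/159 (slack 3); test 106/106 (tight).
Slack constraints have shadow price 0 (complementary slackness).
From A_Bᵀ y = c: 5·y_pick-and-place + 1·y_test = 13; 1·y_pick-and-place + 4·y_test = 14.
This yields shadow prices y_pick-and-place = 2, y_test = 3.
Shadow price of test = 3.

3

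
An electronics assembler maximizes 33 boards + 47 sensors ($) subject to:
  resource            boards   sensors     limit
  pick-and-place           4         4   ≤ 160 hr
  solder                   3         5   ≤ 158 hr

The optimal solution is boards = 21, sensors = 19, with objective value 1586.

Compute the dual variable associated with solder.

At the optimum: pick-and-place uses 160 of 160 (binding); solder uses 158 of 158 (binding).
From A_Bᵀ y = c: 4·y_pick-and-place + 3·y_solder = 33; 4·y_pick-and-place + 5·y_solder = 47.
Solving: y_pick-and-place = 3, y_solder = 7.
Shadow price of solder = 7.

7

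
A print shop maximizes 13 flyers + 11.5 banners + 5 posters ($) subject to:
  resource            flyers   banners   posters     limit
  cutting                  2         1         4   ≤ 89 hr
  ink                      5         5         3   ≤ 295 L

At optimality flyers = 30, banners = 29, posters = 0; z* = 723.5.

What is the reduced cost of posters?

Check each constraint at x*: cutting 89/89 (tight); ink 295/295 (tight).
Dual feasibility on the basic columns requires 2·y_cutting + 5·y_ink = 13, 1·y_cutting + 5·y_ink = 11.5.
→ y_cutting = 1.5 and y_ink = 2.
Reduced cost of posters: c₃ − yᵀa₃ = 5 − (1.5·4 + 2·3) = 5 − 12 = -7.

-7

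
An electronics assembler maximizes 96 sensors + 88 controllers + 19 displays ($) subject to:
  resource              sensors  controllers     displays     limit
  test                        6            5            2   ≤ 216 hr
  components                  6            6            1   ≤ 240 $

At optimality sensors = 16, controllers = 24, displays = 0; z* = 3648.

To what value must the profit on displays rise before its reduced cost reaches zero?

24

Check each constraint at x*: test 216/216 (tight); components 240/240 (tight).
Dual feasibility on the basic columns requires 6·y_test + 6·y_components = 96, 5·y_test + 6·y_components = 88.
→ y_test = 8 and y_components = 8.
displays enters the basis when its profit ≥ yᵀa₃ = 8·2 + 8·1 = 24.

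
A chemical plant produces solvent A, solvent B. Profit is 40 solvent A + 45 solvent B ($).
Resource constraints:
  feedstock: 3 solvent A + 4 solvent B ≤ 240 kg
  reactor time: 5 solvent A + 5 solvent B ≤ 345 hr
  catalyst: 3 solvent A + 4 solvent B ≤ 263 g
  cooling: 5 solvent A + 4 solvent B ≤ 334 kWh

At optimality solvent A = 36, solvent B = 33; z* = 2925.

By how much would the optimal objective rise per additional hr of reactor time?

At the optimum: feedstock uses 240 of 240 (binding); reactor time uses 345 of 345 (binding); catalyst uses 240 of 263 (slack = 23); cooling uses 312 of 334 (slack = 22).
Slack constraints have shadow price 0 (complementary slackness).
Dual feasibility on the basic columns requires 3·y_feedstock + 5·y_reactor time = 40, 4·y_feedstock + 5·y_reactor time = 45.
→ y_feedstock = 5 and y_reactor time = 5.
Shadow price of reactor time = 5.

5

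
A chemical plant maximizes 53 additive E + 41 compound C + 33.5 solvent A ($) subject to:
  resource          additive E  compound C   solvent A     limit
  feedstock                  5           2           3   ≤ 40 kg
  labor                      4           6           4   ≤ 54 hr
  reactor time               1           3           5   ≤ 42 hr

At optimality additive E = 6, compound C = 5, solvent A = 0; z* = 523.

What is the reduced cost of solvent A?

At the optimum: feedstock uses 40 of 40 (binding); labor uses 54 of 54 (binding); reactor time uses 21 of 42 (slack = 21).
Slack constraints have shadow price 0 (complementary slackness).
The binding rows give the dual system: 5·y_feedstock + 4·y_labor = 53 and 2·y_feedstock + 6·y_labor = 41.
Solving: y_feedstock = 7, y_labor = 4.5.
Reduced cost of solvent A: c₃ − yᵀa₃ = 33.5 − (7·3 + 4.5·4) = 33.5 − 39 = -5.5.

-5.5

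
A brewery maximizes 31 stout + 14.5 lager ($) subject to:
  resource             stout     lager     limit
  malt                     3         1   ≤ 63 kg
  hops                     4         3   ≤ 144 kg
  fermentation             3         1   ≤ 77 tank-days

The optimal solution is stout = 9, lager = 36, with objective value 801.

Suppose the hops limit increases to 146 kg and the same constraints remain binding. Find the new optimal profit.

806

At the optimum: malt uses 63 of 63 (binding); hops uses 144 of 144 (binding); fermentation uses 63 of 77 (slack = 14).
By complementary slackness, y = 0 for the non-binding constraint.
The binding rows give the dual system: 3·y_malt + 4·y_hops = 31 and 1·y_malt + 3·y_hops = 14.5.
→ y_malt = 7 and y_hops = 2.5.
Δz = y_hops·Δb = 2.5 × (2) = 5, so new z* = 801 + 5 = 806.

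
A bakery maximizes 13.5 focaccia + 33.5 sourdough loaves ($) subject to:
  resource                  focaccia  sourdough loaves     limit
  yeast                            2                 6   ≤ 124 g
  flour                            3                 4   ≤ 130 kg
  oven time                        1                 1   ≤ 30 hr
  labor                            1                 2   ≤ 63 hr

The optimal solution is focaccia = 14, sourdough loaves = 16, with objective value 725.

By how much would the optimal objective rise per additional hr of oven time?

3.5

Check each constraint at x*: yeast 124/124 (tight); flour 106/130 (slack 24); oven time 30/30 (tight); labor 46/63 (slack 17).
Since flour, labor are not tight, their duals are 0.
From A_Bᵀ y = c: 2·y_yeast + 1·y_oven time = 13.5; 6·y_yeast + 1·y_oven time = 33.5.
This yields shadow prices y_yeast = 5, y_oven time = 3.5.
Shadow price of oven time = 3.5.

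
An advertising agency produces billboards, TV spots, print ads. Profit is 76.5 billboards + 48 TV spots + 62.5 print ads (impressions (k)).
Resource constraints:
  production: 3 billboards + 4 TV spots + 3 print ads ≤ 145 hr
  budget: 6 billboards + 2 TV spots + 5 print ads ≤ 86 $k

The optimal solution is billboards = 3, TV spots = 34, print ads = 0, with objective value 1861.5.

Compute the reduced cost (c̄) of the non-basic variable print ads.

-5

Check each constraint at x*: production 145/145 (tight); budget 86/86 (tight).
The binding rows give the dual system: 3·y_production + 6·y_budget = 76.5 and 4·y_production + 2·y_budget = 48.
→ y_production = 7.5 and y_budget = 9.
Reduced cost of print ads: c₃ − yᵀa₃ = 62.5 − (7.5·3 + 9·5) = 62.5 − 67.5 = -5.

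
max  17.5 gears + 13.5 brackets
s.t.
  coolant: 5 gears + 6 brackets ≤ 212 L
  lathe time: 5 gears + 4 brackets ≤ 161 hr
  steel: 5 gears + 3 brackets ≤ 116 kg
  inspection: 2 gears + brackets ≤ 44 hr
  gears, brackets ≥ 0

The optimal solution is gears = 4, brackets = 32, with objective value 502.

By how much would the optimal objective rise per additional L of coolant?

Binding: coolant and steel. Non-binding: lathe time (13 unused), inspection (4 unused).
Since lathe time, inspection are not tight, their duals are 0.
Dual feasibility on the basic columns requires 5·y_coolant + 5·y_steel = 17.5, 6·y_coolant + 3·y_steel = 13.5.
This yields shadow prices y_coolant = 1, y_steel = 2.5.
Shadow price of coolant = 1.

1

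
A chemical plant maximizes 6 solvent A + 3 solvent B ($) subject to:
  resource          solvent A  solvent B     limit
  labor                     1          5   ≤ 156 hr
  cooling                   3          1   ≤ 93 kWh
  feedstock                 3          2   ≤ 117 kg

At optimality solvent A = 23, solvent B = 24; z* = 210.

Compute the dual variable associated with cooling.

1

Check each constraint at x*: labor 143/156 (slack 13); cooling 93/93 (tight); feedstock 117/117 (tight).
Slack constraints have shadow price 0 (complementary slackness).
The binding rows give the dual system: 3·y_cooling + 3·y_feedstock = 6 and 1·y_cooling + 2·y_feedstock = 3.
Solving: y_cooling = 1, y_feedstock = 1.
Shadow price of cooling = 1.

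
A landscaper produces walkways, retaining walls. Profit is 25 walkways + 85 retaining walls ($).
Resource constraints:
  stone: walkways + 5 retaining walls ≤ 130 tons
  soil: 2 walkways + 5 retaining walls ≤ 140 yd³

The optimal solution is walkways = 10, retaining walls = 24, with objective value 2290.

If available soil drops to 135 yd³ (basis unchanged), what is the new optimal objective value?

Both stone and soil are binding at x*.
From A_Bᵀ y = c: 1·y_stone + 2·y_soil = 25; 5·y_stone + 5·y_soil = 85.
→ y_stone = 9 and y_soil = 8.
Δz = y_soil·Δb = 8 × (-5) = -40, so new z* = 2290 − 40 = 2250.

2250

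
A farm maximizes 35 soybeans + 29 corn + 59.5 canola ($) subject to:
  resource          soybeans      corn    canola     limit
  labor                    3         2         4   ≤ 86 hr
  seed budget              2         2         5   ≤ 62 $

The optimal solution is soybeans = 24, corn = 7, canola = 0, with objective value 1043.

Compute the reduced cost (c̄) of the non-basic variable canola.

Both labor and seed budget are binding at x*.
The binding rows give the dual system: 3·y_labor + 2·y_seed budget = 35 and 2·y_labor + 2·y_seed budget = 29.
This yields shadow prices y_labor = 6, y_seed budget = 8.5.
Reduced cost of canola: c₃ − yᵀa₃ = 59.5 − (6·4 + 8.5·5) = 59.5 − 66.5 = -7.

-7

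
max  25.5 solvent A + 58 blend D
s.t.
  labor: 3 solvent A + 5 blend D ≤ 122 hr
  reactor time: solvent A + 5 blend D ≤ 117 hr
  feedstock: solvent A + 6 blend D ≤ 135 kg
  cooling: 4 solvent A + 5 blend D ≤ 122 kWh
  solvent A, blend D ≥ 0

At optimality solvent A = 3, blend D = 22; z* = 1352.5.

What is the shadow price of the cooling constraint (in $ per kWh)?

5

Binding: feedstock and cooling. Non-binding: labor (3 unused), reactor time (4 unused).
By complementary slackness, y = 0 for the non-binding constraints.
The binding rows give the dual system: 1·y_feedstock + 4·y_cooling = 25.5 and 6·y_feedstock + 5·y_cooling = 58.
→ y_feedstock = 5.5 and y_cooling = 5.
Shadow price of cooling = 5.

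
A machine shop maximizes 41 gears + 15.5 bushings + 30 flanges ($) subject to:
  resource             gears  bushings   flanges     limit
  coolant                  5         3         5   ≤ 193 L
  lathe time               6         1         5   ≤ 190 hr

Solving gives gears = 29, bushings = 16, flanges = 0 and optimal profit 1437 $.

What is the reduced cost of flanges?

-7.5

Check each constraint at x*: coolant 193/193 (tight); lathe time 190/190 (tight).
Dual feasibility on the basic columns requires 5·y_coolant + 6·y_lathe time = 41, 3·y_coolant + 1·y_lathe time = 15.5.
Solving: y_coolant = 4, y_lathe time = 3.5.
Reduced cost of flanges: c₃ − yᵀa₃ = 30 − (4·5 + 3.5·5) = 30 − 37.5 = -7.5.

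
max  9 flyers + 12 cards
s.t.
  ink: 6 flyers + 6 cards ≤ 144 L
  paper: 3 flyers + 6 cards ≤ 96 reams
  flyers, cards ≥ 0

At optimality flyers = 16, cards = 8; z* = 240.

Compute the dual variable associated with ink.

1

Both ink and paper are binding at x*.
The binding rows give the dual system: 6·y_ink + 3·y_paper = 9 and 6·y_ink + 6·y_paper = 12.
This yields shadow prices y_ink = 1, y_paper = 1.
Shadow price of ink = 1.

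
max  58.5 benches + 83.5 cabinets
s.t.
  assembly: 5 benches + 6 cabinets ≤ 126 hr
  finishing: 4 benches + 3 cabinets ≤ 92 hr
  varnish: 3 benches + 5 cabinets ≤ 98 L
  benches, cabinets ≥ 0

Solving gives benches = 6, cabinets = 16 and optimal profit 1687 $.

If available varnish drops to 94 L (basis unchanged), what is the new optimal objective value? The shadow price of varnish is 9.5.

1649

Δb = -4, so new z* = 1687 + (9.5)·(-4) = 1687 − 38 = 1649.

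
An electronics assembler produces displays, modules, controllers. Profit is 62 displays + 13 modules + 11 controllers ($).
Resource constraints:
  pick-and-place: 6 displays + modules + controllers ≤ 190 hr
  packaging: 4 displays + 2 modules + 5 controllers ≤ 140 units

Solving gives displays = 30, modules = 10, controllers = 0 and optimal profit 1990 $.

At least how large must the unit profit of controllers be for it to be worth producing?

19

Both pick-and-place and packaging are binding at x*.
From A_Bᵀ y = c: 6·y_pick-and-place + 4·y_packaging = 62; 1·y_pick-and-place + 2·y_packaging = 13.
Solving: y_pick-and-place = 9, y_packaging = 2.
controllers enters the basis when its profit ≥ yᵀa₃ = 9·1 + 2·5 = 19.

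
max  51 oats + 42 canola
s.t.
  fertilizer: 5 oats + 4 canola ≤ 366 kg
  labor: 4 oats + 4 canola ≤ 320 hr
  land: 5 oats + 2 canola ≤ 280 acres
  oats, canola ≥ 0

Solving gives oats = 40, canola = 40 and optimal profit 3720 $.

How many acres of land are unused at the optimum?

0

land used = 5·40 + 2·40 = 280; slack = 280 − 280 = 0.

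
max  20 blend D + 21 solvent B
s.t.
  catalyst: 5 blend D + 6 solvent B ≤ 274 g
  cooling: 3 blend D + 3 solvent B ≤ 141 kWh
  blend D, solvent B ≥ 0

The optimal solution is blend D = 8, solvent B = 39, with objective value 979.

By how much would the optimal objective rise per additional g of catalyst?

1

Both catalyst and cooling are binding at x*.
From A_Bᵀ y = c: 5·y_catalyst + 3·y_cooling = 20; 6·y_catalyst + 3·y_cooling = 21.
→ y_catalyst = 1 and y_cooling = 5.
Shadow price of catalyst = 1.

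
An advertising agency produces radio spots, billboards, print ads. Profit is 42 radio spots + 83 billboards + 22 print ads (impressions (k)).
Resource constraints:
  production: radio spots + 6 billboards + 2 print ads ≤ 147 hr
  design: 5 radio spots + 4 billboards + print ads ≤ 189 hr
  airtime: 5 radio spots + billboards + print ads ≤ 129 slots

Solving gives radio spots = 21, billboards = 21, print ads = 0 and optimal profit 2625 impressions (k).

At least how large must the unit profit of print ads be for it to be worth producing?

Binding: production and design. Non-binding: airtime (3 unused).
Slack constraints have shadow price 0 (complementary slackness).
From A_Bᵀ y = c: 1·y_production + 5·y_design = 42; 6·y_production + 4·y_design = 83.
→ y_production = 9.5 and y_design = 6.5.
print ads enters the basis when its profit ≥ yᵀa₃ = 9.5·2 + 6.5·1 = 25.5.

25.5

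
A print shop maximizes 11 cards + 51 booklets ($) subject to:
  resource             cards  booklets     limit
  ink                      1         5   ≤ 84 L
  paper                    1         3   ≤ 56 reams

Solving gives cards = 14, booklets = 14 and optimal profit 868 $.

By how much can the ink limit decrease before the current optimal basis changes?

28

Binding constraints: ink, paper. The basis is B = [[1,5],[1,3]] with det -2.
Per unit decrease in ink, x* moves by d = (1.5, -0.5).
The basis stays optimal until booklets reaches 0; allowable decrease = 28 L.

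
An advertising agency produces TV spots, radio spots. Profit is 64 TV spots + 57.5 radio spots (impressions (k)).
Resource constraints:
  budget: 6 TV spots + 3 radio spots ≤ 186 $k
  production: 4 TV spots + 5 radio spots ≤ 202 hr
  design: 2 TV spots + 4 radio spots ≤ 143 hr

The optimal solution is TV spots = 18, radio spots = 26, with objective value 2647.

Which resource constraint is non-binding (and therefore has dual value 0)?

budget: 186/186 (binding)
production: 202/202 (binding)
design: 140/143 (slack 3)
By complementary slackness, a constraint with positive slack has shadow price 0 → design.

design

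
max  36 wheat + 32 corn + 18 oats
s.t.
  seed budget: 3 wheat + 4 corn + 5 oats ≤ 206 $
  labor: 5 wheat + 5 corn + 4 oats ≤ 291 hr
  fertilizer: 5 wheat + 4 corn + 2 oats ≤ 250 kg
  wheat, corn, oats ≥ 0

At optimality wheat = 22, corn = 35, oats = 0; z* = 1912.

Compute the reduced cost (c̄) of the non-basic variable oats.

-4

At the optimum: seed budget uses 206 of 206 (binding); labor uses 285 of 291 (slack = 6); fertilizer uses 250 of 250 (binding).
By complementary slackness, y = 0 for the non-binding constraint.
Dual feasibility on the basic columns requires 3·y_seed budget + 5·y_fertilizer = 36, 4·y_seed budget + 4·y_fertilizer = 32.
This yields shadow prices y_seed budget = 2, y_fertilizer = 6.
Reduced cost of oats: c₃ − yᵀa₃ = 18 − (2·5 + 6·2) = 18 − 22 = -4.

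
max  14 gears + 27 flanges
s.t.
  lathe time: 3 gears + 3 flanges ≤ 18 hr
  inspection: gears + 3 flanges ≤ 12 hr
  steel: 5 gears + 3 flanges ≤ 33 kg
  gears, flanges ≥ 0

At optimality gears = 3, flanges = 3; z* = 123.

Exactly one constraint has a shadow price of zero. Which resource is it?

lathe time: 18/18 (binding)
inspection: 12/12 (binding)
steel: 24/33 (slack 9)
By complementary slackness, a constraint with positive slack has shadow price 0 → steel.

steel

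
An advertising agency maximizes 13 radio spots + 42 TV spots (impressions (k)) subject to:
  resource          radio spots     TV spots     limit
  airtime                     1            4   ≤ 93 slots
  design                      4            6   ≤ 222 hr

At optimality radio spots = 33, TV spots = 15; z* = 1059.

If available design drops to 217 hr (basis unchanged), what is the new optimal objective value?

1054

At the optimum: airtime uses 93 of 93 (binding); design uses 222 of 222 (binding).
From A_Bᵀ y = c: 1·y_airtime + 4·y_design = 13; 4·y_airtime + 6·y_design = 42.
→ y_airtime = 9 and y_design = 1.
Δz = y_design·Δb = 1 × (-5) = -5, so new z* = 1059 − 5 = 1054.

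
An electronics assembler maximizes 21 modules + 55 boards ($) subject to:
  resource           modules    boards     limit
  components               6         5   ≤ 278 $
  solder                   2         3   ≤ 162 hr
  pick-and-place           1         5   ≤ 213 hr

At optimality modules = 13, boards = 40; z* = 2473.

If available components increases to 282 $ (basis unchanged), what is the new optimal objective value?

2481

At the optimum: components uses 278 of 278 (binding); solder uses 146 of 162 (slack = 16); pick-and-place uses 213 of 213 (binding).
Slack constraints have shadow price 0 (complementary slackness).
The binding rows give the dual system: 6·y_components + 1·y_pick-and-place = 21 and 5·y_components + 5·y_pick-and-place = 55.
Solving: y_components = 2, y_pick-and-place = 9.
Δz = y_components·Δb = 2 × (4) = 8, so new z* = 2473 + 8 = 2481.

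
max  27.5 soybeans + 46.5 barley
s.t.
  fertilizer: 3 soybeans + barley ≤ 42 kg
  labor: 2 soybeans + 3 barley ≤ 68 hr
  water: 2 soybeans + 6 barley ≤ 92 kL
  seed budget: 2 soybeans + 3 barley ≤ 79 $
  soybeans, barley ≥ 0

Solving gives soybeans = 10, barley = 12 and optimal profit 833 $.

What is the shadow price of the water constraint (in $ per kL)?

Binding: fertilizer and water. Non-binding: labor (12 unused), seed budget (23 unused).
By complementary slackness, y = 0 for the non-binding constraints.
The binding rows give the dual system: 3·y_fertilizer + 2·y_water = 27.5 and 1·y_fertilizer + 6·y_water = 46.5.
→ y_fertilizer = 4.5 and y_water = 7.
Shadow price of water = 7.

7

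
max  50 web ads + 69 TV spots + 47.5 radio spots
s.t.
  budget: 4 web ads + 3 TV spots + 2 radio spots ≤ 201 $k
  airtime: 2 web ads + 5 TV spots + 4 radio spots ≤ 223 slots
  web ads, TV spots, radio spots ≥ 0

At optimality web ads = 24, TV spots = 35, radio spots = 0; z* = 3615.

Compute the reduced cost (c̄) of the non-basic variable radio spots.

Both budget and airtime are binding at x*.
Dual feasibility on the basic columns requires 4·y_budget + 2·y_airtime = 50, 3·y_budget + 5·y_airtime = 69.
This yields shadow prices y_budget = 8, y_airtime = 9.
Reduced cost of radio spots: c₃ − yᵀa₃ = 47.5 − (8·2 + 9·4) = 47.5 − 52 = -4.5.

-4.5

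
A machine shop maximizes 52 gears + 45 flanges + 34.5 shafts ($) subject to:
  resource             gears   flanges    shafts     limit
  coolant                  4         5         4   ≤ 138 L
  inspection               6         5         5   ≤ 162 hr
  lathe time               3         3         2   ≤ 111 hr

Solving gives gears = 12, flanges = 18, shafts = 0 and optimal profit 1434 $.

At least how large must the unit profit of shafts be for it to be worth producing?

44

Check each constraint at x*: coolant 138/138 (tight); inspection 162/162 (tight); lathe time 90/111 (slack 21).
Since lathe time is not tight, its dual is 0.
Dual feasibility on the basic columns requires 4·y_coolant + 6·y_inspection = 52, 5·y_coolant + 5·y_inspection = 45.
This yields shadow prices y_coolant = 1, y_inspection = 8.
shafts enters the basis when its profit ≥ yᵀa₃ = 1·4 + 8·5 = 44.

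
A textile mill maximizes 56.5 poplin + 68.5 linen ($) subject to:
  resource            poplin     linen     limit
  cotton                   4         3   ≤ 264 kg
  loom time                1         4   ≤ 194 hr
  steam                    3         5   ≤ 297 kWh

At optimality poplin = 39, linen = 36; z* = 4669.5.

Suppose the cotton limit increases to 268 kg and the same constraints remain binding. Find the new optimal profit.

4697.5

Binding: cotton and steam. Non-binding: loom time (11 unused).
By complementary slackness, y = 0 for the non-binding constraint.
The binding rows give the dual system: 4·y_cotton + 3·y_steam = 56.5 and 3·y_cotton + 5·y_steam = 68.5.
Solving: y_cotton = 7, y_steam = 9.5.
Δz = y_cotton·Δb = 7 × (4) = 28, so new z* = 4669.5 + 28 = 4697.5.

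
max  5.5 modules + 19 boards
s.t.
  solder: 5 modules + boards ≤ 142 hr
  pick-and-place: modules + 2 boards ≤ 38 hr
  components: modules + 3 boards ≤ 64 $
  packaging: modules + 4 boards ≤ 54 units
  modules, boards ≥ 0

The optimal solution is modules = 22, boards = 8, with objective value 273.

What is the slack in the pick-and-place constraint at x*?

0

pick-and-place used = 1·22 + 2·8 = 38; slack = 38 − 38 = 0.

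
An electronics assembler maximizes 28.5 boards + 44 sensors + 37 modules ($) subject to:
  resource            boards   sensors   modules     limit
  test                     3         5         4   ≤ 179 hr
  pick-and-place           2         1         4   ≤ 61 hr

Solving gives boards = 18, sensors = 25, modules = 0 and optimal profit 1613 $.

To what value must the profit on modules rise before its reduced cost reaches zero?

40

At the optimum: test uses 179 of 179 (binding); pick-and-place uses 61 of 61 (binding).
The binding rows give the dual system: 3·y_test + 2·y_pick-and-place = 28.5 and 5·y_test + 1·y_pick-and-place = 44.
This yields shadow prices y_test = 8.5, y_pick-and-place = 1.5.
modules enters the basis when its profit ≥ yᵀa₃ = 8.5·4 + 1.5·4 = 40.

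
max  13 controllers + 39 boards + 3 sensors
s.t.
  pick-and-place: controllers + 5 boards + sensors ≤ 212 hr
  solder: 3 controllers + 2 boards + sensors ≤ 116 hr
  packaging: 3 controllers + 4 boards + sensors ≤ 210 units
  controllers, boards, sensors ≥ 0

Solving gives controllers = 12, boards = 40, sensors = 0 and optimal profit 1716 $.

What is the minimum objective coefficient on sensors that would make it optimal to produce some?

Check each constraint at x*: pick-and-place 212/212 (tight); solder 116/116 (tight); packaging 196/210 (slack 14).
By complementary slackness, y = 0 for the non-binding constraint.
From A_Bᵀ y = c: 1·y_pick-and-place + 3·y_solder = 13; 5·y_pick-and-place + 2·y_solder = 39.
→ y_pick-and-place = 7 and y_solder = 2.
sensors enters the basis when its profit ≥ yᵀa₃ = 7·1 + 2·1 = 9.

9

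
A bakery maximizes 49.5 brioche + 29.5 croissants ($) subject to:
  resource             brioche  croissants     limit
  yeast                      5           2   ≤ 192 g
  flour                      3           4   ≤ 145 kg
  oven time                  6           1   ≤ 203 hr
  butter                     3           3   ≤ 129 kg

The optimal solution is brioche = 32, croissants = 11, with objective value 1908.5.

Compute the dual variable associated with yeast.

0

Binding: oven time and butter. Non-binding: yeast (10 unused), flour (5 unused).
Slack constraints have shadow price 0 (complementary slackness).
The binding rows give the dual system: 6·y_oven time + 3·y_butter = 49.5 and 1·y_oven time + 3·y_butter = 29.5.
Solving: y_oven time = 4, y_butter = 8.5.
Shadow price of yeast = 0.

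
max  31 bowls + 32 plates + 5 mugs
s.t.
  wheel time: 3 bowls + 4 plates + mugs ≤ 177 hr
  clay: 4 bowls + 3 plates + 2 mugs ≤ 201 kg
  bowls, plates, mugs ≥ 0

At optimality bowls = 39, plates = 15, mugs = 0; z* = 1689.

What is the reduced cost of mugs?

-8

Both wheel time and clay are binding at x*.
Dual feasibility on the basic columns requires 3·y_wheel time + 4·y_clay = 31, 4·y_wheel time + 3·y_clay = 32.
Solving: y_wheel time = 5, y_clay = 4.
Reduced cost of mugs: c₃ − yᵀa₃ = 5 − (5·1 + 4·2) = 5 − 13 = -8.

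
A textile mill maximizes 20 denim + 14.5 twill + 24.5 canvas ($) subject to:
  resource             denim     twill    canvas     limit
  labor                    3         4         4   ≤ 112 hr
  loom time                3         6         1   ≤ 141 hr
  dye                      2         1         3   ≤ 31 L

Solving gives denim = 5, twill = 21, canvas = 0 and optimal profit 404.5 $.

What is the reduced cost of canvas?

-2

At the optimum: labor uses 99 of 112 (slack = 13); loom time uses 141 of 141 (binding); dye uses 31 of 31 (binding).
Since labor is not tight, its dual is 0.
Dual feasibility on the basic columns requires 3·y_loom time + 2·y_dye = 20, 6·y_loom time + 1·y_dye = 14.5.
This yields shadow prices y_loom time = 1, y_dye = 8.5.
Reduced cost of canvas: c₃ − yᵀa₃ = 24.5 − (1·1 + 8.5·3) = 24.5 − 26.5 = -2.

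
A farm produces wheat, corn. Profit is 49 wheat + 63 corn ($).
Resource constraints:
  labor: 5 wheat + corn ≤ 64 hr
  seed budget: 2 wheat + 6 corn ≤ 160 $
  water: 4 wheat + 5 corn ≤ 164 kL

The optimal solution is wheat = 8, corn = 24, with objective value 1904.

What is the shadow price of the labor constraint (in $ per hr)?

Binding: labor and seed budget. Non-binding: water (12 unused).
Since water is not tight, its dual is 0.
From A_Bᵀ y = c: 5·y_labor + 2·y_seed budget = 49; 1·y_labor + 6·y_seed budget = 63.
→ y_labor = 6 and y_seed budget = 9.5.
Shadow price of labor = 6.

6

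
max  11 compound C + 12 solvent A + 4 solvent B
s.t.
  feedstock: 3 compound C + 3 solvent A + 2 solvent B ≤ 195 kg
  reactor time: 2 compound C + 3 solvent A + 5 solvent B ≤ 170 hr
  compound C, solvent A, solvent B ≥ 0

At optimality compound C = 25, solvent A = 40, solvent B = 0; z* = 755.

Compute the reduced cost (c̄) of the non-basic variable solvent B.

-7

Both feedstock and reactor time are binding at x*.
Dual feasibility on the basic columns requires 3·y_feedstock + 2·y_reactor time = 11, 3·y_feedstock + 3·y_reactor time = 12.
This yields shadow prices y_feedstock = 3, y_reactor time = 1.
Reduced cost of solvent B: c₃ − yᵀa₃ = 4 − (3·2 + 1·5) = 4 − 11 = -7.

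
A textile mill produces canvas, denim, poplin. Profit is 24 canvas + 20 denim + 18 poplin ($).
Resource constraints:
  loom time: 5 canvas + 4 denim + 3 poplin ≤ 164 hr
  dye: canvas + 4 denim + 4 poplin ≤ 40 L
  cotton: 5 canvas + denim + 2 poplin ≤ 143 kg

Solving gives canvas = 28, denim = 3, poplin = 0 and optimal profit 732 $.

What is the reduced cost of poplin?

-6

Binding: dye and cotton. Non-binding: loom time (12 unused).
By complementary slackness, y = 0 for the non-binding constraint.
The binding rows give the dual system: 1·y_dye + 5·y_cotton = 24 and 4·y_dye + 1·y_cotton = 20.
This yields shadow prices y_dye = 4, y_cotton = 4.
Reduced cost of poplin: c₃ − yᵀa₃ = 18 − (4·4 + 4·2) = 18 − 24 = -6.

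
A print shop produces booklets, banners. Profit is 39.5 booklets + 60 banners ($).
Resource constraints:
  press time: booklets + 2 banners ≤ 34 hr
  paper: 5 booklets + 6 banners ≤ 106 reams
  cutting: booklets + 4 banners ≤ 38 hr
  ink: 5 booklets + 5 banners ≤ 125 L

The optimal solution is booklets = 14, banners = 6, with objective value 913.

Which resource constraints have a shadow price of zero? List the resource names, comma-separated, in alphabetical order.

ink, press time

press time: 26/34 (slack 8)
paper: 106/106 (binding)
cutting: 38/38 (binding)
ink: 100/125 (slack 25)
By complementary slackness, a constraint with positive slack has shadow price 0 → ink, press time.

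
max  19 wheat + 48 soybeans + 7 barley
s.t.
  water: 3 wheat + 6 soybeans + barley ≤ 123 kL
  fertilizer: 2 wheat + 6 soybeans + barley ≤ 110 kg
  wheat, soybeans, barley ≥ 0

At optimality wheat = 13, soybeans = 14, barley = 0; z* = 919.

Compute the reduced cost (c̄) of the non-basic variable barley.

-1

Check each constraint at x*: water 123/123 (tight); fertilizer 110/110 (tight).
The binding rows give the dual system: 3·y_water + 2·y_fertilizer = 19 and 6·y_water + 6·y_fertilizer = 48.
→ y_water = 3 and y_fertilizer = 5.
Reduced cost of barley: c₃ − yᵀa₃ = 7 − (3·1 + 5·1) = 7 − 8 = -1.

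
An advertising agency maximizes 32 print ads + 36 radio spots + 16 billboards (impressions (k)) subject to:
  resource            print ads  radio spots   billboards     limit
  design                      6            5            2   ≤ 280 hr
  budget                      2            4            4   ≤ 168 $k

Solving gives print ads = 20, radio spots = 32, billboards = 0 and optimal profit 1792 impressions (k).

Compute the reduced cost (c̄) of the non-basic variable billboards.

-8

Check each constraint at x*: design 280/280 (tight); budget 168/168 (tight).
Dual feasibility on the basic columns requires 6·y_design + 2·y_budget = 32, 5·y_design + 4·y_budget = 36.
This yields shadow prices y_design = 4, y_budget = 4.
Reduced cost of billboards: c₃ − yᵀa₃ = 16 − (4·2 + 4·4) = 16 − 24 = -8.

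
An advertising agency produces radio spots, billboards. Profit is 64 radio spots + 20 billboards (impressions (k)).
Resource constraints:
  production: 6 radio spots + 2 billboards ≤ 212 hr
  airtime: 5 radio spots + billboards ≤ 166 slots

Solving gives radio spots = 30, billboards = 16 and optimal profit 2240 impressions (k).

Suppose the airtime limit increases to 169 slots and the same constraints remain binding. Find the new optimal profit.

Both production and airtime are binding at x*.
The binding rows give the dual system: 6·y_production + 5·y_airtime = 64 and 2·y_production + 1·y_airtime = 20.
→ y_production = 9 and y_airtime = 2.
Δz = y_airtime·Δb = 2 × (3) = 6, so new z* = 2240 + 6 = 2246.

2246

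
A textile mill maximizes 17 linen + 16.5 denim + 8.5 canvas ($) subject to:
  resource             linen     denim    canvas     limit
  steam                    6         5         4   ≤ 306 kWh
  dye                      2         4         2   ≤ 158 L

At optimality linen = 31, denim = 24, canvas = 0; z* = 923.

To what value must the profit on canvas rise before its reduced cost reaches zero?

12

At the optimum: steam uses 306 of 306 (binding); dye uses 158 of 158 (binding).
Dual feasibility on the basic columns requires 6·y_steam + 2·y_dye = 17, 5·y_steam + 4·y_dye = 16.5.
Solving: y_steam = 2.5, y_dye = 1.
canvas enters the basis when its profit ≥ yᵀa₃ = 2.5·4 + 1·2 = 12.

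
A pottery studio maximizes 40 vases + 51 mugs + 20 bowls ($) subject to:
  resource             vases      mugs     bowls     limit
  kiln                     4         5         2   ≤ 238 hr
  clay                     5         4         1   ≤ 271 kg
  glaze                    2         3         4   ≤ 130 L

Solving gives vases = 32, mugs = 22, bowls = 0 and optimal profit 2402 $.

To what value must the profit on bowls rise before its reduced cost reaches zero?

Binding: kiln and glaze. Non-binding: clay (23 unused).
Since clay is not tight, its dual is 0.
The binding rows give the dual system: 4·y_kiln + 2·y_glaze = 40 and 5·y_kiln + 3·y_glaze = 51.
This yields shadow prices y_kiln = 9, y_glaze = 2.
bowls enters the basis when its profit ≥ yᵀa₃ = 9·2 + 2·4 = 26.

26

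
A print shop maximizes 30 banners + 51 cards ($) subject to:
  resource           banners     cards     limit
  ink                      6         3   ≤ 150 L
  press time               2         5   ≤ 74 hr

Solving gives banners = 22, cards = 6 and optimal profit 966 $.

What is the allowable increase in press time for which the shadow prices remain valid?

176

Binding constraints: ink, press time. The basis is B = [[6,3],[2,5]] with det 24.
Per unit increase in press time, x* moves by d = (-0.125, 0.25).
The basis stays optimal until banners reaches 0; allowable increase = 176 hr.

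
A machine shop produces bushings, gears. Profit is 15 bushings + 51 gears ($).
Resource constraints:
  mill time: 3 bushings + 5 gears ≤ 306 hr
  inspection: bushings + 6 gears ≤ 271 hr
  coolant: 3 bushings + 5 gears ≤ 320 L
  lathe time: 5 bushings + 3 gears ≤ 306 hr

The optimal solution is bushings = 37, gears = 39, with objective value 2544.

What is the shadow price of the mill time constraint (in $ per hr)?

3

Binding: mill time and inspection. Non-binding: coolant (14 unused), lathe time (4 unused).
Since coolant, lathe time are not tight, their duals are 0.
From A_Bᵀ y = c: 3·y_mill time + 1·y_inspection = 15; 5·y_mill time + 6·y_inspection = 51.
This yields shadow prices y_mill time = 3, y_inspection = 6.
Shadow price of mill time = 3.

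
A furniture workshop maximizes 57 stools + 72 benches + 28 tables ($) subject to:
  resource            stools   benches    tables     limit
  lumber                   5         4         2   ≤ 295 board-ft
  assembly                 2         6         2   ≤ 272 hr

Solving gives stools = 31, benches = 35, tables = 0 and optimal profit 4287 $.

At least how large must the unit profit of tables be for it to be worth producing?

At the optimum: lumber uses 295 of 295 (binding); assembly uses 272 of 272 (binding).
From A_Bᵀ y = c: 5·y_lumber + 2·y_assembly = 57; 4·y_lumber + 6·y_assembly = 72.
Solving: y_lumber = 9, y_assembly = 6.
tables enters the basis when its profit ≥ yᵀa₃ = 9·2 + 6·2 = 30.

30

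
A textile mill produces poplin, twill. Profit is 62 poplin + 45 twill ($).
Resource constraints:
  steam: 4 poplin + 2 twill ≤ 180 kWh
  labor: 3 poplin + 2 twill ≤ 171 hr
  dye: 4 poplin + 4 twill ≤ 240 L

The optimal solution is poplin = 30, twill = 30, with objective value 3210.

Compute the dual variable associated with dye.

7

Check each constraint at x*: steam 180/180 (tight); labor 150/171 (slack 21); dye 240/240 (tight).
Since labor is not tight, its dual is 0.
The binding rows give the dual system: 4·y_steam + 4·y_dye = 62 and 2·y_steam + 4·y_dye = 45.
This yields shadow prices y_steam = 8.5, y_dye = 7.
Shadow price of dye = 7.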